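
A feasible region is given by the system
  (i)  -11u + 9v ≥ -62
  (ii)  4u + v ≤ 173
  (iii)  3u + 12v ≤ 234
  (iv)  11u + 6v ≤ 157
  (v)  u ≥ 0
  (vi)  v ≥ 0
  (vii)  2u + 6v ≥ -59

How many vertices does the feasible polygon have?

5

Of the 21 pairwise boundary intersections, those satisfying every inequality are:
  (119/11, 19/3)
  (62/11, 0)
  (80/19, 701/38)
  (0, 39/2)
  (0, 0)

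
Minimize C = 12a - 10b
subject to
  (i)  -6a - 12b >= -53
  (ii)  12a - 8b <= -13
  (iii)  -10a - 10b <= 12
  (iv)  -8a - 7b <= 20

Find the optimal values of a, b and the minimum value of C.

The binding constraints are -6a - 12b = -53 and -10a - 10b = 12.
Solving simultaneously gives a = -337/30, b = 301/30.

a = -337/30, b = 301/30, minimum C = -3527/15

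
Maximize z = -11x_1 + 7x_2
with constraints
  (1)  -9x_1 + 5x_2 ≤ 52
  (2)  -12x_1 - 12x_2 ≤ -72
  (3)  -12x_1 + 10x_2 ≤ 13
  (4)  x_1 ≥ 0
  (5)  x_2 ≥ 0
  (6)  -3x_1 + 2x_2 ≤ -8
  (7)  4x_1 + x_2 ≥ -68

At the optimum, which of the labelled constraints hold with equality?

(2) and (6)

Vertices and z = -11x_1 + 7x_2:
  (6, 0) → z = -66
  (4, 2) → z = -30
  (53/3, 45/2) → z = -221/6
The feasible region is unbounded (it extends along (1, 0), (5, 6)), but z strictly decreases along every unbounded feasible direction, so there is no improving ray and the maximum is attained at a vertex.

The maximum is at (4, 2). Substituting into each constraint, equality holds for (2) and (6); the remaining constraints have slack.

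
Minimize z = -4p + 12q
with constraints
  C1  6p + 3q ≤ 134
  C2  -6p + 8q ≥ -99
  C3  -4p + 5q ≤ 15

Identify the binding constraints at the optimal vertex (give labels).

Feasible corners and z = -4p + 12q:
  (1369/66, 35/11) → z = -1478/33
  (625/42, 313/21) → z = 358/3
  (-615/2, -243) → z = -1686

The minimum is at (-615/2, -243). Substituting into each constraint, equality holds for C2 and C3; the remaining constraints have slack.

C2 and C3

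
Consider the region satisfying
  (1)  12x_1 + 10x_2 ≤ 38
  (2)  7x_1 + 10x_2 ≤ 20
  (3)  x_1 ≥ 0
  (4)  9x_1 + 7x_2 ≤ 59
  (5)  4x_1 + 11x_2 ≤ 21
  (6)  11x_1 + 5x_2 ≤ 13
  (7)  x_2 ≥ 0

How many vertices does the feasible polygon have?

Pairwise boundary intersections that survive every other constraint:
  (10/37, 67/37)
  (2/5, 43/25)
  (0, 21/11)
  (0, 0)
  (13/11, 0)

5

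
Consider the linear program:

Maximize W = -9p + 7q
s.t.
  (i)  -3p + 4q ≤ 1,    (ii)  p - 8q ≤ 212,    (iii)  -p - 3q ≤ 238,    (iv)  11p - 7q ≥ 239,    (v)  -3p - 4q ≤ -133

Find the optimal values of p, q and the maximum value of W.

p = 963/23, q = 728/23, maximum W = -3571/23

Extreme points and W = -9p + 7q:
  (963/23, 728/23) → W = -3571/23
  (478/7, -503/28) → W = -20729/28
  (1887/65, 746/65) → W = -11761/65
The feasible region is unbounded (it extends along (8, 1), (4, 3)), but W strictly decreases along every unbounded feasible direction, so there is no improving ray and the maximum is attained at a vertex.

The optimum lies where -3p + 4q = 1 and 11p - 7q = 239.
Solving simultaneously gives p = 963/23, q = 728/23.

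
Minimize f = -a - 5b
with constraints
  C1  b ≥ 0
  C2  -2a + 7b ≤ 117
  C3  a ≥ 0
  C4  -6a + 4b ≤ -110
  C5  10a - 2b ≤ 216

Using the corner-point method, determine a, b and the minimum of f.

a = 23, b = 7, minimum f = -58

The optimum lies where -6a + 4b = -110 and 10a - 2b = 216.
Solving simultaneously gives a = 23, b = 7.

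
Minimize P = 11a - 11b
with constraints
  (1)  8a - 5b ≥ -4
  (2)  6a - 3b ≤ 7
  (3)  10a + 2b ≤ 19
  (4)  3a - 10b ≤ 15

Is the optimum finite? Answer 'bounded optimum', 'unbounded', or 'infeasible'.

bounded optimum

Extreme points and P = 11a - 11b:
  (29/22, 32/11) → P = -35/2
  (-23/13, -132/65) → P = 187/65
  (71/42, 22/21) → P = 99/14
  (25/51, -23/17) → P = 1034/51
The feasible region has finitely many vertices and no improving ray; the minimum is -35/2 at (29/22, 32/11).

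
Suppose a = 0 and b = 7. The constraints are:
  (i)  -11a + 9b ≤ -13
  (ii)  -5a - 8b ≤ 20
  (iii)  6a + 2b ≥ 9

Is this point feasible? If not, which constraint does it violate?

not feasible — violates (i)

Constraint (i): -11a + 9b = 63, which is not ≤ -13. All other constraints are satisfied.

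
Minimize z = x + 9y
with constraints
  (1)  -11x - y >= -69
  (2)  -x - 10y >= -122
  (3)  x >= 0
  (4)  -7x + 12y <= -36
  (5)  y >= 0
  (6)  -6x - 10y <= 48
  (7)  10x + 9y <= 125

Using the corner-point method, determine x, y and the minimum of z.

x = 36/7, y = 0, minimum z = 36/7

Extreme points and z = x + 9y:
  (864/139, 87/139) → z = 1647/139
  (69/11, 0) → z = 69/11
  (36/7, 0) → z = 36/7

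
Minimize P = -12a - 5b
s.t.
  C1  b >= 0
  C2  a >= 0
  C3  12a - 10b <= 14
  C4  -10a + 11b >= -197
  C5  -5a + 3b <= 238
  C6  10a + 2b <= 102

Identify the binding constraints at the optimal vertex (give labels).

C2 and C6

Feasible corners and P = -12a - 5b:
  (0, 0) → P = 0
  (7/6, 0) → P = -14
  (0, 51) → P = -255
  (262/31, 271/31) → P = -4499/31

The minimum is at (0, 51). Substituting into each constraint, equality holds for C2 and C6; the remaining constraints have slack.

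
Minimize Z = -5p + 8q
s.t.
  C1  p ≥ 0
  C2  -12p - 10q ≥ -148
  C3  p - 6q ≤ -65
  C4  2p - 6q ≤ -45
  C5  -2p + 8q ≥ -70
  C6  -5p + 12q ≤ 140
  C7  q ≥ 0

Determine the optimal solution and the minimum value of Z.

p = 119/41, q = 464/41, minimum Z = 3117/41

Feasible corners and Z = -5p + 8q:
  (0, 65/6) → Z = 260/3
  (0, 35/3) → Z = 280/3
  (119/41, 464/41) → Z = 3117/41
  (188/97, 1210/97) → Z = 8740/97

The binding constraints are -12p - 10q = -148 and p - 6q = -65.
Solving simultaneously gives p = 119/41, q = 464/41.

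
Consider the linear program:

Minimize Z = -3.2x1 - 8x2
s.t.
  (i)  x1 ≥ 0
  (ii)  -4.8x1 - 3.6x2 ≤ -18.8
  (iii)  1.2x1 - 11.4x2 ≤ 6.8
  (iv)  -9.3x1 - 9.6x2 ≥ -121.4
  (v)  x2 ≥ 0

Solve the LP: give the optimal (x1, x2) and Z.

Vertices and Z = -3.2x1 - 8x2:
  (0, 47/9) → Z = -376/9
  (0, 607/48) → Z = -607/6
  (47/12, 0) → Z = -188/15
  (24154/1959, 458/653) → Z = -441424/9795
  (17/3, 0) → Z = -272/15

x1 = 0, x2 = 607/48, minimum Z = -607/6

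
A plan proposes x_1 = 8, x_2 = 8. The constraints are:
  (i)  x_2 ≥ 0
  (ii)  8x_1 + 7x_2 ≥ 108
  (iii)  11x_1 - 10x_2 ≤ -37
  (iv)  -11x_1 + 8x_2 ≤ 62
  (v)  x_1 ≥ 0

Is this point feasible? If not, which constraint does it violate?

not feasible — violates (iii)

Constraint (iii): 11x_1 - 10x_2 = 8, which is not ≤ -37. All other constraints are satisfied.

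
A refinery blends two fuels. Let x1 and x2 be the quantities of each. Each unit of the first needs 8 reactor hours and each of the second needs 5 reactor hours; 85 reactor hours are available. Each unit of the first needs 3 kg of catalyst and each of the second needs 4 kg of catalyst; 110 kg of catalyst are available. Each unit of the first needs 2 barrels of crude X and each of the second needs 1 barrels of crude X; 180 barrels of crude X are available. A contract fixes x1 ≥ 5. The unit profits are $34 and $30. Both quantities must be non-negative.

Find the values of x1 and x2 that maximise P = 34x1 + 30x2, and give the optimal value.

x1 = 5, x2 = 9, maximum P = 440

At the optimal vertex, 8x1 + 5x2 = 85 and x1 = 5.
Solving simultaneously gives x1 = 5, x2 = 9.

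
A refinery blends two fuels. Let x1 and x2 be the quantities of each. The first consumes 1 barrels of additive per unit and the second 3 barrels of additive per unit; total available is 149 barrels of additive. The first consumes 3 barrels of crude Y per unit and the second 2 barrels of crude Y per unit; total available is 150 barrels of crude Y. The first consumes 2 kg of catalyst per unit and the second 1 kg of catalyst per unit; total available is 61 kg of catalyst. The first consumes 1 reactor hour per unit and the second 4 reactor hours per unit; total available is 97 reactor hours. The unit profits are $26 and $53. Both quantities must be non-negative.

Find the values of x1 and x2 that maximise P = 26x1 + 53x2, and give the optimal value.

x1 = 21, x2 = 19, maximum P = 1553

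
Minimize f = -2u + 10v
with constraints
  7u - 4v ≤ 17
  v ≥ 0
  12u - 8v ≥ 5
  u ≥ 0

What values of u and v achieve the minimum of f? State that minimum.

Extreme points and f = -2u + 10v:
  (17/7, 0) → f = -34/7
  (29/2, 169/8) → f = 729/4
  (5/12, 0) → f = -5/6

u = 17/7, v = 0, minimum f = -34/7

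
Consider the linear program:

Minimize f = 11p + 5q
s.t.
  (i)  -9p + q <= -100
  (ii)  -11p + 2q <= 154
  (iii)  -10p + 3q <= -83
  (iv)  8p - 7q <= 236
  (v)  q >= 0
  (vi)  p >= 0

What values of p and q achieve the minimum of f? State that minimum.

p = 100/9, q = 0, minimum f = 1100/9

Vertices and f = 11p + 5q:
  (217/17, 253/17) → f = 3652/17
  (100/9, 0) → f = 1100/9
  (59/2, 0) → f = 649/2
The feasible region is unbounded (it extends along (3, 10), (7, 8)), but f strictly increases along every unbounded feasible direction, so there is no improving ray and the minimum is attained at a vertex.

At the optimal vertex, -9p + q = -100 and q = 0.
Solving simultaneously gives p = 100/9, q = 0.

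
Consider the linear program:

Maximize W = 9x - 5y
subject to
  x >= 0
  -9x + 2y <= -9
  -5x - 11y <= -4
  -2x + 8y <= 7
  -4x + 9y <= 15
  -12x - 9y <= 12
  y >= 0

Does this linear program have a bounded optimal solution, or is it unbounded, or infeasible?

unbounded

From the feasible point (43/34, 81/68), moving in the direction (1, 0) keeps every constraint satisfied while W increases without bound.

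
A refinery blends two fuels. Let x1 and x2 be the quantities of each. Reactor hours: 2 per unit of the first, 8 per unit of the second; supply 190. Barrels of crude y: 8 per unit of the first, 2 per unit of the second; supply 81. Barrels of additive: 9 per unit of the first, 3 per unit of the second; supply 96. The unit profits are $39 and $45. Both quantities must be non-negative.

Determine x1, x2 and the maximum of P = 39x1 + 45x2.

Corner points and P = 39x1 + 45x2:
  (0, 0) → P = 0
  (0, 95/4) → P = 4275/4
  (81/8, 0) → P = 3159/8
  (3, 23) → P = 1152
  (17/2, 13/2) → P = 624

The optimum lies where 2x1 + 8x2 = 190 and 9x1 + 3x2 = 96.
Solving simultaneously gives x1 = 3, x2 = 23.

x1 = 3, x2 = 23, maximum P = 1152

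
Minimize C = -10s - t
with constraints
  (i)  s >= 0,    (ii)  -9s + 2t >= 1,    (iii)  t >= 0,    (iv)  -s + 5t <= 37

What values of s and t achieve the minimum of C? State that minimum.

Feasible corners and C = -10s - t:
  (0, 1/2) → C = -1/2
  (0, 37/5) → C = -37/5
  (69/43, 332/43) → C = -1022/43

s = 69/43, t = 332/43, minimum C = -1022/43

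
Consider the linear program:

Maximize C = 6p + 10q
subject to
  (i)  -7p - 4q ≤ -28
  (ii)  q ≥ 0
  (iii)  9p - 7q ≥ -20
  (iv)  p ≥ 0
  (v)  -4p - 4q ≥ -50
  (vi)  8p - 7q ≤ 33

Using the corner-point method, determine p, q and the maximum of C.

p = 135/32, q = 265/32, maximum C = 865/8

Extreme points and C = 6p + 10q:
  (4, 0) → C = 24
  (116/85, 392/85) → C = 4616/85
  (33/8, 0) → C = 99/4
  (135/32, 265/32) → C = 865/8
  (241/30, 67/15) → C = 1393/15

The binding constraints are 9p - 7q = -20 and -4p - 4q = -50.
Solving simultaneously gives p = 135/32, q = 265/32.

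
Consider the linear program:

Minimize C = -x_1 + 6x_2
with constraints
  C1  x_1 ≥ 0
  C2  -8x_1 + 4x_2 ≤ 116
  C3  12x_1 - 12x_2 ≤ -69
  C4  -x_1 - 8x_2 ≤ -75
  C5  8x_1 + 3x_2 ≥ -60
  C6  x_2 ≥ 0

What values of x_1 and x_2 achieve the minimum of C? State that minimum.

Corner points and C = -x_1 + 6x_2:
  (0, 29) → C = 174
  (0, 75/8) → C = 225/4
  (29/9, 323/36) → C = 911/18
The feasible region is unbounded (it extends along (1, 1), (1, 2)), but C strictly increases along every unbounded feasible direction, so there is no improving ray and the minimum is attained at a vertex.

The binding constraints are 12x_1 - 12x_2 = -69 and -x_1 - 8x_2 = -75.
Solving simultaneously gives x_1 = 29/9, x_2 = 323/36.

x_1 = 29/9, x_2 = 323/36, minimum C = 911/18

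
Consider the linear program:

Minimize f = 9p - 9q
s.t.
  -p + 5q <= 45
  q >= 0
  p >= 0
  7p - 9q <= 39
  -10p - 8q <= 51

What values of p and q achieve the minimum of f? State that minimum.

Feasible corners and f = 9p - 9q:
  (0, 9) → f = -81
  (300/13, 177/13) → f = 1107/13
  (0, 0) → f = 0
  (39/7, 0) → f = 351/7

p = 0, q = 9, minimum f = -81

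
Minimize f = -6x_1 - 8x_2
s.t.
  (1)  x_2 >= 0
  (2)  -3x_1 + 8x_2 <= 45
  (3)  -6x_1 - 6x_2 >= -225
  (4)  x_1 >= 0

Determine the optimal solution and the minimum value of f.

Vertices and f = -6x_1 - 8x_2:
  (75/2, 0) → f = -225
  (0, 0) → f = 0
  (255/11, 315/22) → f = -2790/11
  (0, 45/8) → f = -45

x_1 = 255/11, x_2 = 315/22, minimum f = -2790/11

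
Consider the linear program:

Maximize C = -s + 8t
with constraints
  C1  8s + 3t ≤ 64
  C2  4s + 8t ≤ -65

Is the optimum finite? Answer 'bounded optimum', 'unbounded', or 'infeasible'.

unbounded

From the feasible point (707/52, -194/13), moving in the direction (-8, 4) keeps every constraint satisfied while C increases without bound.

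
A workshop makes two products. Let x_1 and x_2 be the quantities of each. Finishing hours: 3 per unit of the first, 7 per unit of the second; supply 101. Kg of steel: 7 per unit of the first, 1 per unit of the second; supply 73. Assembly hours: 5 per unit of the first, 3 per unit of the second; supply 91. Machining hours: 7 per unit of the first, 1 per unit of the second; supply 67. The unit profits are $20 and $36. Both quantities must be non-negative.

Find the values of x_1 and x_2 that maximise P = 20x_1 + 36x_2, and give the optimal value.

x_1 = 8, x_2 = 11, maximum P = 556

Corner points and P = 20x_1 + 36x_2:
  (0, 0) → P = 0
  (0, 101/7) → P = 3636/7
  (67/7, 0) → P = 1340/7
  (8, 11) → P = 556

The binding constraints are 3x_1 + 7x_2 = 101 and 7x_1 + x_2 = 67.
Solving simultaneously gives x_1 = 8, x_2 = 11.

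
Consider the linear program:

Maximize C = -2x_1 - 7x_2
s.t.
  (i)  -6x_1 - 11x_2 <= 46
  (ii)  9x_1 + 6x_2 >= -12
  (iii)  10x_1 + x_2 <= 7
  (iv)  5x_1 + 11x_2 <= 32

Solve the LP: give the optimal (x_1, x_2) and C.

Extreme points and C = -2x_1 - 7x_2:
  (18/17, -61/17) → C = 23
  (-108/23, 116/23) → C = -596/23
  (3/7, 19/7) → C = -139/7

x_1 = 18/17, x_2 = -61/17, maximum C = 23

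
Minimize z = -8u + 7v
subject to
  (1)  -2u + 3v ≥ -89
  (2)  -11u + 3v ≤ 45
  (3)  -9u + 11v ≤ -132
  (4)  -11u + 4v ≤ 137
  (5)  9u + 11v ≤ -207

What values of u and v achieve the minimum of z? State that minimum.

Feasible corners and z = -8u + 7v:
  (-134/9, -1069/27) → z = -4267/27
  (358/49, -1215/49) → z = -11369/49
  (-891/94, -1857/94) → z = -5871/94
  (-25/6, -339/22) → z = -4919/66

u = 358/49, v = -1215/49, minimum z = -11369/49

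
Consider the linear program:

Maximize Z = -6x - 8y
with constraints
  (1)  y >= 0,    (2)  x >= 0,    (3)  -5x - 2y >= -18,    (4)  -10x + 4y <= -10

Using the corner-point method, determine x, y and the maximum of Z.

x = 1, y = 0, maximum Z = -6

Corner points and Z = -6x - 8y:
  (18/5, 0) → Z = -108/5
  (1, 0) → Z = -6
  (23/10, 13/4) → Z = -199/5

The optimum lies where y = 0 and -10x + 4y = -10.
Solving simultaneously gives x = 1, y = 0.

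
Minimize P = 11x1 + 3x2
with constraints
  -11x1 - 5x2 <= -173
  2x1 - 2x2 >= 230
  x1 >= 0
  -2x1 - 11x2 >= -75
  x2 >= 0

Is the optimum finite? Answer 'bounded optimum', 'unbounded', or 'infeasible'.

The boundaries -11x1 - 5x2 = -173 and 2x1 - 2x2 = 230 meet at (187/4, -273/4), but that point violates x2 ≥ 0. Every candidate vertex is excluded by some other constraint, so the feasible region is empty.

infeasible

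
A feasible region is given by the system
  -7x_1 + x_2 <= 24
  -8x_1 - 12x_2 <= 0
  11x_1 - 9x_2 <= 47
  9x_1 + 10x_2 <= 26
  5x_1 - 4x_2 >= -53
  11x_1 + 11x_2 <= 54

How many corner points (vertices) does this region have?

Intersecting each pair of boundary lines and keeping only the points that satisfy every inequality leaves:
  (-72/23, 48/23)
  (-214/79, 398/79)
  (47/17, -94/51)
  (704/191, -137/191)

4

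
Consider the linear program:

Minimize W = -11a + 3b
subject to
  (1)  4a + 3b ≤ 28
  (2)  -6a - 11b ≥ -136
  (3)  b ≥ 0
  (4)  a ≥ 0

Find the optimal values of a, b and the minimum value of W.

Feasible corners and W = -11a + 3b:
  (7, 0) → W = -77
  (0, 28/3) → W = 28
  (0, 0) → W = 0

The optimum lies where 4a + 3b = 28 and b = 0.
Solving simultaneously gives a = 7, b = 0.

a = 7, b = 0, minimum W = -77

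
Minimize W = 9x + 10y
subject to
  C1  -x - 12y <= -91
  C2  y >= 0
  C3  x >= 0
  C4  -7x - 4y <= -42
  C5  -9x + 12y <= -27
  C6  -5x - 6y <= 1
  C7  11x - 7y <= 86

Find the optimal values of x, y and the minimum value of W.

x = 59/5, y = 33/5, minimum W = 861/5

Corner points and W = 9x + 10y:
  (59/5, 33/5) → W = 861/5
  (1669/139, 915/139) → W = 24171/139
  (281/23, 159/23) → W = 4119/23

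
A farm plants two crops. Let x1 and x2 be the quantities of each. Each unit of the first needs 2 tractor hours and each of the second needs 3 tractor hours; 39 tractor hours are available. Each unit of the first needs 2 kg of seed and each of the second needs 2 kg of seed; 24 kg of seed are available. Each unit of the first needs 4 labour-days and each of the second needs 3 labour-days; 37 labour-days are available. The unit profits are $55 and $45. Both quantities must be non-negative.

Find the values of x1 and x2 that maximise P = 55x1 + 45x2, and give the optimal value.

Corner points and P = 55x1 + 45x2:
  (0, 0) → P = 0
  (0, 12) → P = 540
  (37/4, 0) → P = 2035/4
  (1, 11) → P = 550

x1 = 1, x2 = 11, maximum P = 550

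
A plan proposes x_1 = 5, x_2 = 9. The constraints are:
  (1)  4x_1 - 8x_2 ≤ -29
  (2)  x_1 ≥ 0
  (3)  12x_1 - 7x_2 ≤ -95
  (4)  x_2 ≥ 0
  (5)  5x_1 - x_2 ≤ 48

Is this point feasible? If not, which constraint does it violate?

Constraint (3): 12x_1 - 7x_2 = -3, which is not ≤ -95. All other constraints are satisfied.

not feasible — violates (3)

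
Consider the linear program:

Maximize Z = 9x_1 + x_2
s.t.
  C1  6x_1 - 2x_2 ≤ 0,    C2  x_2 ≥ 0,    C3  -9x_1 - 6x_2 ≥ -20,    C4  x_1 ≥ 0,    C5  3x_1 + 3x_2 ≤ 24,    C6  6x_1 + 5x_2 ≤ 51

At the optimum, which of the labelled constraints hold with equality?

Corner points and Z = 9x_1 + x_2:
  (0, 0) → Z = 0
  (20/27, 20/9) → Z = 80/9
  (0, 10/3) → Z = 10/3

The maximum is at (20/27, 20/9). Substituting into each constraint, equality holds for C1 and C3; the remaining constraints have slack.

C1 and C3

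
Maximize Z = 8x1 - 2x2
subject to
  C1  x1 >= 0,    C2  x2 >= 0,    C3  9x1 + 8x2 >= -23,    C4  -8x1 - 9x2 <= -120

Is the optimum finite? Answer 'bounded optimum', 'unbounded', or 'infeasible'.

From the feasible point (0, 40/3), moving in the direction (1, 0) keeps every constraint satisfied while Z increases without bound.

unbounded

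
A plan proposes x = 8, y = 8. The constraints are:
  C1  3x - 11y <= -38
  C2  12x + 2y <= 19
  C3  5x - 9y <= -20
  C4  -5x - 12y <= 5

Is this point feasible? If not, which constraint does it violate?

Constraint C2: 12x + 2y = 112, which is not ≤ 19. All other constraints are satisfied.

not feasible — violates C2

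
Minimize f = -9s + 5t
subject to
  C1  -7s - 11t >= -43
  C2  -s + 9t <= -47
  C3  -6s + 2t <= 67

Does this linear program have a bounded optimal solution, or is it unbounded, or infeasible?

unbounded

From the feasible point (452/37, -143/37), moving in the direction (11, -7) keeps every constraint satisfied while f decreases without bound.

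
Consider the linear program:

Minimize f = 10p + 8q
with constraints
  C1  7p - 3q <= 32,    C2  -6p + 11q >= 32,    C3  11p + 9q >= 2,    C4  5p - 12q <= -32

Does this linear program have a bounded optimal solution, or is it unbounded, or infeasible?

From the feasible point (448/59, 416/59), moving in the direction (-9, 11) keeps every constraint satisfied while f decreases without bound.

unbounded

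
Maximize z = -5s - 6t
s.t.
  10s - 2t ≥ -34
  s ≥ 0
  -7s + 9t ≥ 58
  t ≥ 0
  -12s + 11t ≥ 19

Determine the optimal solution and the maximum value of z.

s = 0, t = 58/9, maximum z = -116/3

The feasible region is unbounded (it extends along (1, 5), (11, 12)), but z strictly decreases along every unbounded feasible direction, so there is no improving ray and the maximum is attained at a vertex.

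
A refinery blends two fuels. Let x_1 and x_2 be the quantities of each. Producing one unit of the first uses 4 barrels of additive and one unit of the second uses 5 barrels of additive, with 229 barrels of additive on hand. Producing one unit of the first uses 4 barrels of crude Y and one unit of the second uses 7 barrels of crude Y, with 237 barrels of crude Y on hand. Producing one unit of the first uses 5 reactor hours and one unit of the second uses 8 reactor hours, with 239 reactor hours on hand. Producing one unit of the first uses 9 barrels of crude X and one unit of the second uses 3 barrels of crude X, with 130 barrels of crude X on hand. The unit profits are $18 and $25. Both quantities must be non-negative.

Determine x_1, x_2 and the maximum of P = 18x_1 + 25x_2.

Extreme points and P = 18x_1 + 25x_2:
  (0, 0) → P = 0
  (0, 239/8) → P = 5975/8
  (130/9, 0) → P = 260
  (17/3, 79/3) → P = 2281/3

The optimum lies where 5x_1 + 8x_2 = 239 and 9x_1 + 3x_2 = 130.
Solving simultaneously gives x_1 = 17/3, x_2 = 79/3.

x_1 = 17/3, x_2 = 79/3, maximum P = 2281/3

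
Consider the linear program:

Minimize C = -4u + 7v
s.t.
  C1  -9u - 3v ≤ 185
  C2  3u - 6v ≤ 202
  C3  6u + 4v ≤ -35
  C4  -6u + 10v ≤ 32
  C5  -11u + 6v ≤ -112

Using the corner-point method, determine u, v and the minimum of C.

Corner points and C = -4u + 7v:
  (-8, -113/3) → C = -695/3
  (-258/29, -3043/87) → C = -18205/87
  (299/24, -439/16) → C = -11611/48
  (119/40, -1057/80) → C = -8351/80

The binding constraints are 3u - 6v = 202 and 6u + 4v = -35.
Solving simultaneously gives u = 299/24, v = -439/16.

u = 299/24, v = -439/16, minimum C = -11611/48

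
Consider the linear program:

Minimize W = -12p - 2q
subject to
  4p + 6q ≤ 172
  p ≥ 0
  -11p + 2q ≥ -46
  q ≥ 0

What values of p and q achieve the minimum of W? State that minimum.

Extreme points and W = -12p - 2q:
  (0, 86/3) → W = -172/3
  (310/37, 854/37) → W = -5428/37
  (0, 0) → W = 0
  (46/11, 0) → W = -552/11

p = 310/37, q = 854/37, minimum W = -5428/37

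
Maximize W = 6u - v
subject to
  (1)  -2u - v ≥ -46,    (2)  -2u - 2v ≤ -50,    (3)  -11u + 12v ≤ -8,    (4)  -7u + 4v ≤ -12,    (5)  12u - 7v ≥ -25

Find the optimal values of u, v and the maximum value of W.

u = 21, v = 4, maximum W = 122

The optimum lies where -2u - v = -46 and -2u - 2v = -50.
Solving simultaneously gives u = 21, v = 4.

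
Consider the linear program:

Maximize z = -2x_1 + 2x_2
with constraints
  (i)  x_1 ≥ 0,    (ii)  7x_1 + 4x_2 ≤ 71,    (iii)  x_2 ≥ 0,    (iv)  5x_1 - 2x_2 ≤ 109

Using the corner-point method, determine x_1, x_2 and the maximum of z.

Extreme points and z = -2x_1 + 2x_2:
  (0, 71/4) → z = 71/2
  (0, 0) → z = 0
  (71/7, 0) → z = -142/7

x_1 = 0, x_2 = 71/4, maximum z = 71/2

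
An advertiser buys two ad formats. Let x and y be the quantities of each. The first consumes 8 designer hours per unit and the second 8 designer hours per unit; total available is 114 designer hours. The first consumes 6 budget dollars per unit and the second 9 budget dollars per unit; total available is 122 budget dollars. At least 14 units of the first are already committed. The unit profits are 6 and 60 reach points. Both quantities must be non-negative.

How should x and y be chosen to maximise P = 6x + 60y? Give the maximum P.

x = 14, y = 1/4, maximum P = 99

Corner points and P = 6x + 60y:
  (57/4, 0) → P = 171/2
  (14, 0) → P = 84
  (14, 1/4) → P = 99

At the optimal vertex, 8x + 8y = 114 and x = 14.
Solving simultaneously gives x = 14, y = 1/4.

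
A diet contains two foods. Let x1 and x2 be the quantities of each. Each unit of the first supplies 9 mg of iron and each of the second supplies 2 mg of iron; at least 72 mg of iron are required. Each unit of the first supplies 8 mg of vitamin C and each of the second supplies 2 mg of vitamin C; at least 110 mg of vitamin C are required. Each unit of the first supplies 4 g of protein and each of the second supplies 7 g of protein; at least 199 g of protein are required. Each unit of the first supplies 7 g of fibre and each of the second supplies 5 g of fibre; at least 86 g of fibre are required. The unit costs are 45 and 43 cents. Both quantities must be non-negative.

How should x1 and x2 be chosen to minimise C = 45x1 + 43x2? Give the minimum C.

x1 = 31/4, x2 = 24, minimum C = 5523/4

Vertices and C = 45x1 + 43x2:
  (0, 55) → C = 2365
  (199/4, 0) → C = 8955/4
  (31/4, 24) → C = 5523/4
The feasible region is unbounded (it extends along (0, 1), (1, 0)), but C strictly increases along every unbounded feasible direction, so there is no improving ray and the minimum is attained at a vertex.

The optimum lies where 8x1 + 2x2 = 110 and 4x1 + 7x2 = 199.
Solving simultaneously gives x1 = 31/4, x2 = 24.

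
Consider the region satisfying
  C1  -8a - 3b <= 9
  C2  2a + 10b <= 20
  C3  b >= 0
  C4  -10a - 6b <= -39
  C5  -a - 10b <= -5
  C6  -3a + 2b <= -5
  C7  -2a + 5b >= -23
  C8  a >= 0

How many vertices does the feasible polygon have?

Of the 28 pairwise boundary intersections, those satisfying every inequality are:
  (10, 0)
  (135/44, 61/44)
  (5, 0)
  (180/47, 11/94)

4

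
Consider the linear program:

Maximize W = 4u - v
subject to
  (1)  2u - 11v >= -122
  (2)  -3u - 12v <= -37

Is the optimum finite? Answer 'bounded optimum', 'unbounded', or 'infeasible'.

unbounded

From the feasible point (-1057/57, 440/57), moving in the direction (12, -3) keeps every constraint satisfied while W increases without bound.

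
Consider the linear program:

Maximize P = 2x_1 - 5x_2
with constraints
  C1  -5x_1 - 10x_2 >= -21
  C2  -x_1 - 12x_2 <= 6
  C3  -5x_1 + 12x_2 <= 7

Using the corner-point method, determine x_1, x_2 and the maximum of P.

Corner points and P = 2x_1 - 5x_2:
  (156/25, -51/50) → P = 879/50
  (91/55, 14/11) → P = -168/55
  (-13/6, -23/72) → P = -197/72

x_1 = 156/25, x_2 = -51/50, maximum P = 879/50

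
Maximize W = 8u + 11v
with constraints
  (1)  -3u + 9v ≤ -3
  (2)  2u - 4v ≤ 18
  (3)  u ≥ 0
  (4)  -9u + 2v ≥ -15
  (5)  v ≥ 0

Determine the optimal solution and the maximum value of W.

Extreme points and W = 8u + 11v:
  (43/25, 6/25) → W = 82/5
  (1, 0) → W = 8
  (5/3, 0) → W = 40/3

The binding constraints are -3u + 9v = -3 and -9u + 2v = -15.
Solving simultaneously gives u = 43/25, v = 6/25.

u = 43/25, v = 6/25, maximum W = 82/5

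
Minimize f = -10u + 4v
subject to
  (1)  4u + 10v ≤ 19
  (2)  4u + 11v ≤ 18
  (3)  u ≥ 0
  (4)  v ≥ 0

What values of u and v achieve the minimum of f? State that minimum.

u = 9/2, v = 0, minimum f = -45

Corner points and f = -10u + 4v:
  (0, 18/11) → f = 72/11
  (9/2, 0) → f = -45
  (0, 0) → f = 0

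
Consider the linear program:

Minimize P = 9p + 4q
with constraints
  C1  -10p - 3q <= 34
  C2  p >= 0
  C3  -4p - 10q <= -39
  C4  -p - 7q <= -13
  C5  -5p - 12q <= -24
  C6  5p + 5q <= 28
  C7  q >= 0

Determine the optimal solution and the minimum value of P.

Feasible corners and P = 9p + 4q:
  (0, 39/10) → P = 78/5
  (0, 28/5) → P = 112/5
  (17/6, 83/30) → P = 1097/30

The optimum lies where p = 0 and -4p - 10q = -39.
Solving simultaneously gives p = 0, q = 39/10.

p = 0, q = 39/10, minimum P = 78/5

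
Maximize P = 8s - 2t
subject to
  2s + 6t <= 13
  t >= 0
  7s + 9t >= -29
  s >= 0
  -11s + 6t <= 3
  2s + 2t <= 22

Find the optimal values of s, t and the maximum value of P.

s = 13/2, t = 0, maximum P = 52

Extreme points and P = 8s - 2t:
  (13/2, 0) → P = 52
  (10/13, 149/78) → P = 7/3
  (0, 0) → P = 0
  (0, 1/2) → P = -1

At the optimal vertex, 2s + 6t = 13 and t = 0.
Solving simultaneously gives s = 13/2, t = 0.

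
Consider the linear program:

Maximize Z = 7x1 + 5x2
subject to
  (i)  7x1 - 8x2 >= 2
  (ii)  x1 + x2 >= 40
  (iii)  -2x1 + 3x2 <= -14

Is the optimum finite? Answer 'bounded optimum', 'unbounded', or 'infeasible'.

unbounded

From the feasible point (134/5, 66/5), moving in the direction (1, -1) keeps every constraint satisfied while Z increases without bound.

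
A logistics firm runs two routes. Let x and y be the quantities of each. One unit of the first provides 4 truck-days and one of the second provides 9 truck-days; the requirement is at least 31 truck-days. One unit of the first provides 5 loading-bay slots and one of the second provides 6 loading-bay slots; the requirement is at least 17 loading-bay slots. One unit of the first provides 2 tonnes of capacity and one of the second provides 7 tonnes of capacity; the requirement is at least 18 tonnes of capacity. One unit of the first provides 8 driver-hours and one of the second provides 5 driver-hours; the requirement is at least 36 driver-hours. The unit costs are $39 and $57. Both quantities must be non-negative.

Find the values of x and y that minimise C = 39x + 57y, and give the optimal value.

Feasible corners and C = 39x + 57y:
  (0, 36/5) → C = 2052/5
  (9, 0) → C = 351
  (11/2, 1) → C = 543/2
  (13/4, 2) → C = 963/4
The feasible region is unbounded (it extends along (0, 1), (1, 0)), but C strictly increases along every unbounded feasible direction, so there is no improving ray and the minimum is attained at a vertex.

The binding constraints are 4x + 9y = 31 and 8x + 5y = 36.
Solving simultaneously gives x = 13/4, y = 2.

x = 13/4, y = 2, minimum C = 963/4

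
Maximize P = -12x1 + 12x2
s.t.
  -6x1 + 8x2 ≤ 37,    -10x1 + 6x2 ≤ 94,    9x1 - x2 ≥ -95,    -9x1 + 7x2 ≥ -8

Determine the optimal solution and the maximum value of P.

The binding constraints are -6x1 + 8x2 = 37 and 9x1 - x2 = -95.
Solving simultaneously gives x1 = -241/22, x2 = -79/22.

x1 = -241/22, x2 = -79/22, maximum P = 972/11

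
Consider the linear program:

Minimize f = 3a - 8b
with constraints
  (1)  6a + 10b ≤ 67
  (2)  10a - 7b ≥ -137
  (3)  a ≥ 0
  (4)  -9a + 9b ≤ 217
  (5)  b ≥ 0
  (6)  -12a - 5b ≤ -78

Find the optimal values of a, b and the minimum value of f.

a = 89/18, b = 56/15, minimum f = -451/30

Feasible corners and f = 3a - 8b:
  (67/6, 0) → f = 67/2
  (89/18, 56/15) → f = -451/30
  (13/2, 0) → f = 39/2

The optimum lies where 6a + 10b = 67 and -12a - 5b = -78.
Solving simultaneously gives a = 89/18, b = 56/15.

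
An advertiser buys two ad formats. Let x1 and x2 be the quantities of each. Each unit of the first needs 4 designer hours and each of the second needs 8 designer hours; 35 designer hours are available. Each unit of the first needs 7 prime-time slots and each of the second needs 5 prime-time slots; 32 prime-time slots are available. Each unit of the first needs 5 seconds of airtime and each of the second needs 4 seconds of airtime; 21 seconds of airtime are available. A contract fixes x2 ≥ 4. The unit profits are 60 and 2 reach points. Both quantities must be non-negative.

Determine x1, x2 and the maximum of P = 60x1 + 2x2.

Extreme points and P = 60x1 + 2x2:
  (0, 35/8) → P = 35/4
  (0, 4) → P = 8
  (3/4, 4) → P = 53

The binding constraints are 4x1 + 8x2 = 35 and x2 = 4.
Solving simultaneously gives x1 = 3/4, x2 = 4.

x1 = 3/4, x2 = 4, maximum P = 53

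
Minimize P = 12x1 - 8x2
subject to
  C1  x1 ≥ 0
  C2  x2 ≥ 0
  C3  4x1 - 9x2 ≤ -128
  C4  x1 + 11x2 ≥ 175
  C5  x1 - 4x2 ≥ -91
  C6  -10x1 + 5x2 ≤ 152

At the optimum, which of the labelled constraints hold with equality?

Extreme points and P = 12x1 - 8x2:
  (0, 175/11) → P = -1400/11
  (0, 91/4) → P = -182
  (167/53, 828/53) → P = -4620/53
  (307/7, 236/7) → P = 1796/7

The minimum is at (0, 91/4). Substituting into each constraint, equality holds for C1 and C5; the remaining constraints have slack.

C1 and C5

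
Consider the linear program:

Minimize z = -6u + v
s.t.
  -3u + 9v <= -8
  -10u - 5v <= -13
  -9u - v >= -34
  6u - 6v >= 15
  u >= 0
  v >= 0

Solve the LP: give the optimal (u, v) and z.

u = 34/9, v = 0, minimum z = -68/3

Vertices and z = -6u + v:
  (157/42, 5/14) → z = -309/14
  (8/3, 0) → z = -16
  (34/9, 0) → z = -68/3

At the optimal vertex, -9u - v = -34 and v = 0.
Solving simultaneously gives u = 34/9, v = 0.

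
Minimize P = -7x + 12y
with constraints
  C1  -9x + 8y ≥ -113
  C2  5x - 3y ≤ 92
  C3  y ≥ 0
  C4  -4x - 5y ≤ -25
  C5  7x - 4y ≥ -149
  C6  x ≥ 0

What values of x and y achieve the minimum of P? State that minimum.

Vertices and P = -7x + 12y:
  (397/13, 263/13) → P = 29
  (113/9, 0) → P = -791/9
  (25/4, 0) → P = -175/4
  (0, 5) → P = 60
  (0, 149/4) → P = 447
The feasible region is unbounded (it extends along (4, 7), (3, 5)), but P strictly increases along every unbounded feasible direction, so there is no improving ray and the minimum is attained at a vertex.

At the optimal vertex, -9x + 8y = -113 and y = 0.
Solving simultaneously gives x = 113/9, y = 0.

x = 113/9, y = 0, minimum P = -791/9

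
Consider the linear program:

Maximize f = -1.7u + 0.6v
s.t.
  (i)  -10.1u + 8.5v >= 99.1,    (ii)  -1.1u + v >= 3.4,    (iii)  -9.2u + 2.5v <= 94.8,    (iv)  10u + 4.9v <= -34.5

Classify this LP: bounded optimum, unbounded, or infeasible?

bounded optimum

Feasible corners and f = -1.7u + 0.6v:
  (-11161/1059, -4576/5295) → f = 921229/52950
  (-77884/13449, 64255/13449) → f = 854779/67245
  (-18359/2336, 5255/584) → f = 438223/23360
The feasible region has finitely many vertices and no improving ray; the maximum is 438223/23360 at (-18359/2336, 5255/584).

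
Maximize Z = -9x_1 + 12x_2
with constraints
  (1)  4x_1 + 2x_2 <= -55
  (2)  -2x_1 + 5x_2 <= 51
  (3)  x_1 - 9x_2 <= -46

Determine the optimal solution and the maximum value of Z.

Extreme points and Z = -9x_1 + 12x_2:
  (-377/24, 47/12) → Z = 1507/8
  (-587/38, 129/38) → Z = 6831/38
  (-229/13, 41/13) → Z = 2553/13

x_1 = -229/13, x_2 = 41/13, maximum Z = 2553/13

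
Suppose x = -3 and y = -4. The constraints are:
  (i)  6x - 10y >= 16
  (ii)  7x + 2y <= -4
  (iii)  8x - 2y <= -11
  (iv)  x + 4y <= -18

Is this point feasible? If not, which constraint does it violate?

(i): 22 ≥ 16 ✓
(ii): -29 ≤ -4 ✓
(iii): -16 ≤ -11 ✓
(iv): -19 ≤ -18 ✓

feasible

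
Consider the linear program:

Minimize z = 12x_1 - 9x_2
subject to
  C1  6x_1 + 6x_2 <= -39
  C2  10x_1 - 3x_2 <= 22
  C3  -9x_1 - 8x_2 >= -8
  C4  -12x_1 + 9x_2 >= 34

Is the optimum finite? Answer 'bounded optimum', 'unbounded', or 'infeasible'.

From the feasible point (-185/42, -44/21), moving in the direction (-6, 6) keeps every constraint satisfied while z decreases without bound.

unbounded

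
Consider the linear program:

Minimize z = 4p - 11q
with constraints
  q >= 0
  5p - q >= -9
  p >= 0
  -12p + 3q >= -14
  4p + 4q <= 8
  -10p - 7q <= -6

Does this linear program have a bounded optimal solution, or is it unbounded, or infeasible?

bounded optimum

Extreme points and z = 4p - 11q:
  (7/6, 0) → z = 14/3
  (3/5, 0) → z = 12/5
  (0, 2) → z = -22
  (0, 6/7) → z = -66/7
  (4/3, 2/3) → z = -2
The feasible region has finitely many vertices and no improving ray; the minimum is -22 at (0, 2).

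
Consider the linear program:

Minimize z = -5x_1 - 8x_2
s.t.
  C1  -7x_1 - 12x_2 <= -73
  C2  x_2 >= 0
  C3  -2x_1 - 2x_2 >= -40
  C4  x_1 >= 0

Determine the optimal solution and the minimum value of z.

x_1 = 0, x_2 = 20, minimum z = -160

Extreme points and z = -5x_1 - 8x_2:
  (73/7, 0) → z = -365/7
  (0, 73/12) → z = -146/3
  (20, 0) → z = -100
  (0, 20) → z = -160

The binding constraints are -2x_1 - 2x_2 = -40 and x_1 = 0.
Solving simultaneously gives x_1 = 0, x_2 = 20.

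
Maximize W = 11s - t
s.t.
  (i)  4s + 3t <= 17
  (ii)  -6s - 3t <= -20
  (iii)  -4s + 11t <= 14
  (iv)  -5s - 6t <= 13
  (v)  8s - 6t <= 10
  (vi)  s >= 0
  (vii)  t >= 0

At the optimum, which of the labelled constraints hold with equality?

(i) and (v)

Feasible corners and W = 11s - t:
  (145/56, 31/14) → W = 1471/56
  (11/4, 2) → W = 113/4
  (89/39, 82/39) → W = 23
  (5/2, 5/3) → W = 155/6

The maximum is at (11/4, 2). Substituting into each constraint, equality holds for (i) and (v); the remaining constraints have slack.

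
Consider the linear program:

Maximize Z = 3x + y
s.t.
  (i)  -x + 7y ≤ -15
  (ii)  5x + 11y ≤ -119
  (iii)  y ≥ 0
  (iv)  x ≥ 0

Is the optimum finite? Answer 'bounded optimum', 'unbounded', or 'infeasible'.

infeasible

The boundaries -x + 7y = -15 and y = 0 meet at (15, 0), but that point violates 5x + 11y ≤ -119. Every candidate vertex is excluded by some other constraint, so the feasible region is empty.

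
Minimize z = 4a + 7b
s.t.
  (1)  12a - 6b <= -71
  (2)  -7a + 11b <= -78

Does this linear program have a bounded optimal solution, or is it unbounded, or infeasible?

unbounded

From the feasible point (-1249/90, -1433/90), moving in the direction (-6, -12) keeps every constraint satisfied while z decreases without bound.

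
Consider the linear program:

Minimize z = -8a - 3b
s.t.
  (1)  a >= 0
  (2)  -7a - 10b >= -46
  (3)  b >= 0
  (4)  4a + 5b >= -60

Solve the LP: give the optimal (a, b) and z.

a = 46/7, b = 0, minimum z = -368/7

Extreme points and z = -8a - 3b:
  (0, 23/5) → z = -69/5
  (0, 0) → z = 0
  (46/7, 0) → z = -368/7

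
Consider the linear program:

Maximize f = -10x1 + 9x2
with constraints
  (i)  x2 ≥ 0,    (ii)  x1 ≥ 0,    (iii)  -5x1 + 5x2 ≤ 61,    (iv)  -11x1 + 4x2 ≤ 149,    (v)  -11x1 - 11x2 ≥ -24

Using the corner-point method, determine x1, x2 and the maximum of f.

x1 = 0, x2 = 24/11, maximum f = 216/11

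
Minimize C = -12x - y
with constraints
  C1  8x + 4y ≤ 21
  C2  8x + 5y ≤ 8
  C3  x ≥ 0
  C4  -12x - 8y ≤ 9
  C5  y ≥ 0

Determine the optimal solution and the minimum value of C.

Corner points and C = -12x - y:
  (0, 8/5) → C = -8/5
  (1, 0) → C = -12
  (0, 0) → C = 0

The optimum lies where 8x + 5y = 8 and y = 0.
Solving simultaneously gives x = 1, y = 0.

x = 1, y = 0, minimum C = -12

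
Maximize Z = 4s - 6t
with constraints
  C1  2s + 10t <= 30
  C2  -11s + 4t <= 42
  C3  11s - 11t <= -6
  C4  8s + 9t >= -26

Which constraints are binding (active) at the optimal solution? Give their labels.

C3 and C4

Vertices and Z = 4s - 6t:
  (-150/59, 207/59) → Z = -1842/59
  (45/22, 57/22) → Z = -81/11
  (-482/131, 50/131) → Z = -2228/131
  (-20/11, -14/11) → Z = 4/11

The maximum is at (-20/11, -14/11). Substituting into each constraint, equality holds for C3 and C4; the remaining constraints have slack.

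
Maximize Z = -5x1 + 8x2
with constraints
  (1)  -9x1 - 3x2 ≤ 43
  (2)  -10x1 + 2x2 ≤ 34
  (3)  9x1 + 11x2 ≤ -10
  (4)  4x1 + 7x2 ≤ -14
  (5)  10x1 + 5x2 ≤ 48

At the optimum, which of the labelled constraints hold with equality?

Vertices and Z = -5x1 + 8x2:
  (-47/12, -31/12) → Z = -13/12
  (-133/39, -2/39) → Z = 649/39
  (84/19, -86/19) → Z = -1108/19
  (578/65, -532/65) → Z = -7146/65
The feasible region is unbounded (it extends along (1, -3), (1, -2)), but Z strictly decreases along every unbounded feasible direction, so there is no improving ray and the maximum is attained at a vertex.

The maximum is at (-133/39, -2/39). Substituting into each constraint, equality holds for (2) and (4); the remaining constraints have slack.

(2) and (4)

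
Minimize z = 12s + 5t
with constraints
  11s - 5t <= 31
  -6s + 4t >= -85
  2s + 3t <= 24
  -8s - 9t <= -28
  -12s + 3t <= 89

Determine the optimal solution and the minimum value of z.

Extreme points and z = 12s + 5t:
  (213/43, 202/43) → z = 3566/43
  (419/139, 60/139) → z = 5328/139
  (-65/14, 233/21) → z = -5/21
  (-239/44, 262/33) → z = -841/33

s = -239/44, t = 262/33, minimum z = -841/33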